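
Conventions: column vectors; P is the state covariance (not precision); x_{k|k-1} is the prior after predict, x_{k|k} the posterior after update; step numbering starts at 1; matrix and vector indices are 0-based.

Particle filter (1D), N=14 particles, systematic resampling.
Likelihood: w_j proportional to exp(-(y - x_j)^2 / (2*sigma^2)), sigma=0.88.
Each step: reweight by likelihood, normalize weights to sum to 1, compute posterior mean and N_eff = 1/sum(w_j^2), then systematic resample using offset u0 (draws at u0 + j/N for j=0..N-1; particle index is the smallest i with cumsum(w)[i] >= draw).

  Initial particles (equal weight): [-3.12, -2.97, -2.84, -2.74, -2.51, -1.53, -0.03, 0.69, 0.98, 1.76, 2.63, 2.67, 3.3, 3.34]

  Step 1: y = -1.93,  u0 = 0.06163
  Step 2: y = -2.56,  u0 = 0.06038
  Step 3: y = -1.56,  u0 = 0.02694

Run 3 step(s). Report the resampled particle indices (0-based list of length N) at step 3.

step 1: w=[0.1012, 0.1256, 0.1480, 0.1654, 0.2033, 0.2278, 0.0246, 0.0030, 0.0011, 0.0000, 0.0000, 0.0000, 0.0000, 0.0000]  mean=-2.4188  Neff=5.9130  idx=[0, 1, 1, 2, 2, 3, 3, 4, 4, 4, 5, 5, 5, 6]
step 2: w=[0.0743, 0.0816, 0.0816, 0.0865, 0.0865, 0.0891, 0.0891, 0.0908, 0.0908, 0.0908, 0.0459, 0.0459, 0.0459, 0.0015]  mean=-2.5900  Neff=12.3910  idx=[0, 1, 2, 3, 4, 5, 5, 6, 7, 8, 9, 9, 11, 12]
step 3: w=[0.0301, 0.0401, 0.0401, 0.0502, 0.0502, 0.0589, 0.0589, 0.0589, 0.0808, 0.0808, 0.0808, 0.0808, 0.1446, 0.1446]  mean=-2.3555  Neff=11.4228  idx=[0, 2, 4, 5, 6, 7, 8, 9, 10, 11, 12, 12, 13, 13]

resampled_idx = [0, 2, 4, 5, 6, 7, 8, 9, 10, 11, 12, 12, 13, 13]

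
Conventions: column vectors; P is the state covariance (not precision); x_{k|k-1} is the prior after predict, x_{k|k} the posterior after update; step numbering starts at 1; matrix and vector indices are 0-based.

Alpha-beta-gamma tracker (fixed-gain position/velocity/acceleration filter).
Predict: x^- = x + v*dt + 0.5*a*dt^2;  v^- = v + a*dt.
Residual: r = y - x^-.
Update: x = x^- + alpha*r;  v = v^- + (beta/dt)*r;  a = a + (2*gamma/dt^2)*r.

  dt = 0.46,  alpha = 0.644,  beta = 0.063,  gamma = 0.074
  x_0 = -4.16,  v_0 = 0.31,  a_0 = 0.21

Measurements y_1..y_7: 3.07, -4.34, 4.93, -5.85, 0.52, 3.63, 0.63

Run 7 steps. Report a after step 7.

step 1: x_pred=-3.9952  r=7.0652  x^+=0.5548  v^+=1.3742  a^+=5.1516
step 2: x_pred=1.7320  r=-6.0720  x^+=-2.1784  v^+=2.9124  a^+=0.9047
step 3: x_pred=-0.7430  r=5.6730  x^+=2.9104  v^+=4.1055  a^+=4.8725
step 4: x_pred=5.3145  r=-11.1645  x^+=-1.8755  v^+=4.8178  a^+=-2.9362
step 5: x_pred=0.0301  r=0.4899  x^+=0.3456  v^+=3.5342  a^+=-2.5936
step 6: x_pred=1.6969  r=1.9331  x^+=2.9418  v^+=2.6059  a^+=-1.2415
step 7: x_pred=4.0092  r=-3.3792  x^+=1.8330  v^+=1.5720  a^+=-3.6050

a_post = -3.6050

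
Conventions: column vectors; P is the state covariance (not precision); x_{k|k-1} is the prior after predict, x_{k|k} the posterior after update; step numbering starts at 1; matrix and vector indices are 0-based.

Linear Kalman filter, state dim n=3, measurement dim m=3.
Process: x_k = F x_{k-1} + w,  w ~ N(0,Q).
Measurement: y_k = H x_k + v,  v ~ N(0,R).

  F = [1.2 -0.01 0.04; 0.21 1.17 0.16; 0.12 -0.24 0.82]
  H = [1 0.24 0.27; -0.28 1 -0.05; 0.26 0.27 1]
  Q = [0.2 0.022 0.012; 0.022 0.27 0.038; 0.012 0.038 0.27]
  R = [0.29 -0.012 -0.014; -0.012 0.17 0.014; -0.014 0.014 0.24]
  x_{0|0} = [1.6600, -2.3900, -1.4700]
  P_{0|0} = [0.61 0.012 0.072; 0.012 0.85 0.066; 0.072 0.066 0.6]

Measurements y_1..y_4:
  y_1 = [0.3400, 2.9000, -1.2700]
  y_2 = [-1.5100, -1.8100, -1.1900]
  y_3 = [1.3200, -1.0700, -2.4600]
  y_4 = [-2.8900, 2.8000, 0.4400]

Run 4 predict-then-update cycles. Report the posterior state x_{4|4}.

step 1: x^-=[1.9571, -2.6829, -0.4326]  P^-=[1.0860 0.2038 0.1881; 0.2038 1.5113 -0.0309; 0.1881 -0.0309 0.7187]  S=[1.7109 0.1955 0.8197; 0.1955 1.6624 0.2590; 0.8197 0.2590 1.2520]  K=[0.7201 -0.1473 -0.0212; 0.2169 0.8460 0.0265; -0.1005 -0.1703 0.7074]  nu=[-0.8564, 6.1093, -0.6219]  x^+=[0.4537, 2.2836, -1.8270]  P^+=[0.2272 0.0255 -0.0832; 0.0255 0.1472 -0.0312; -0.0832 -0.0312 0.1989]
step 2: x^-=[0.4486, 2.4747, -1.9917]  P^-=[0.5190 0.0965 -0.0375; 0.0965 0.4818 -0.0139; -0.0375 -0.0139 0.4099]  S=[0.8909 0.0439 0.2504; 0.0439 0.6399 0.1009; 0.2504 0.1009 0.7067]  K=[0.6098 -0.1112 -0.0255; 0.1903 0.6936 0.0335; -0.0868 -0.1275 0.6099]  nu=[-2.0147, -4.2587, 0.0169]  x^+=[-0.3067, -0.8617, -1.2635]  P^+=[0.1925 0.0237 -0.0726; 0.0237 0.1215 -0.0239; -0.0726 -0.0239 0.1711]
step 3: x^-=[-0.4100, -1.2748, -0.8661]  P^-=[0.4699 0.0877 -0.0326; 0.0877 0.4470 -0.0026; -0.0326 -0.0026 0.3886]  S=[0.8382 0.0437 0.2355; 0.0437 0.6051 0.1042; 0.2355 0.1042 0.6869]  K=[0.5865 -0.1088 -0.0197; 0.1856 0.6784 0.0386; -0.0759 -0.1186 0.5963]  nu=[2.2698, 0.0467, -1.1431]  x^+=[0.9387, -0.8659, -1.7255]  P^+=[0.1848 0.0225 -0.0686; 0.0225 0.1188 -0.0218; -0.0686 -0.0218 0.1662]
step 4: x^-=[1.0660, -1.0921, -1.0945]  P^-=[0.4593 0.0851 -0.0296; 0.0851 0.4434 -0.0001; -0.0296 -0.0001 0.3851]  S=[0.8277 0.0437 0.2347; 0.0437 0.6019 0.1053; 0.2347 0.1053 0.6850]  K=[0.5806 -0.1089 -0.0175; 0.1843 0.6768 0.0398; -0.0723 -0.1170 0.5937]  nu=[-3.3984, 4.1358, 1.5522]  x^+=[-1.3847, 1.1421, -0.4109]  P^+=[0.1828 0.0221 -0.0674; 0.0221 0.1185 -0.0213; -0.0674 -0.0213 0.1651]

x_post = [-1.3847, 1.1421, -0.4109]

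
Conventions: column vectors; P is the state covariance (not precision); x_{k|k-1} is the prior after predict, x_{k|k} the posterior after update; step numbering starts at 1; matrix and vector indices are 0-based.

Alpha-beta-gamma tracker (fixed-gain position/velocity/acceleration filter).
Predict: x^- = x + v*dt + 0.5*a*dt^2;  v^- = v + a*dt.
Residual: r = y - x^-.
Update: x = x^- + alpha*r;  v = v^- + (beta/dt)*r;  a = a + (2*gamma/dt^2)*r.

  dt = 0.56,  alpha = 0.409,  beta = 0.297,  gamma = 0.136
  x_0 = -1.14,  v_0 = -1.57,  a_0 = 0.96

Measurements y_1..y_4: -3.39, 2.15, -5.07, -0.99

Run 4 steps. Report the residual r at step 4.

resid = 0.5458

step 1: x_pred=-1.8687  r=-1.5213  x^+=-2.4909  v^+=-1.8392  a^+=-0.3595
step 2: x_pred=-3.5772  r=5.7272  x^+=-1.2348  v^+=0.9969  a^+=4.6080
step 3: x_pred=0.0460  r=-5.1160  x^+=-2.0464  v^+=0.8641  a^+=0.1706
step 4: x_pred=-1.5358  r=0.5458  x^+=-1.3126  v^+=1.2491  a^+=0.6440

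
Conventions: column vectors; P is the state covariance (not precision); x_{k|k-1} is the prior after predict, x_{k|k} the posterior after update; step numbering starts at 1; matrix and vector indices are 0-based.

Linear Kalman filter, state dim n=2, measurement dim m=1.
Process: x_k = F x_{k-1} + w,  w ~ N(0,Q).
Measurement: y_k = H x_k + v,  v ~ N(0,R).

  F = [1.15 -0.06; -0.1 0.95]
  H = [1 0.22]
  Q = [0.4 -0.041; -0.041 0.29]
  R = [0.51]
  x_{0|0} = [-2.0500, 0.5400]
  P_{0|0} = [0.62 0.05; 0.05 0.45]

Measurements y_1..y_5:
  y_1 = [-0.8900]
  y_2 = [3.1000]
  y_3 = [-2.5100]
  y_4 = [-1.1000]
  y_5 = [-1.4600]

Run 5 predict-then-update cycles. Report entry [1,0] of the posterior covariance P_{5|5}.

step 1: x^-=[-2.3899, 0.7180]  P^-=[1.2147 -0.0830; -0.0830 0.6928]  S=[1.7217]  K=[0.6949; 0.0403]  nu=[1.3419]  x^+=[-1.4574, 0.7721]  P^+=[0.3833 -0.1312; -0.1312 0.6900]
step 2: x^-=[-1.7223, 0.8792]  P^-=[0.9275 -0.2686; -0.2686 0.9415]  S=[1.3649]  K=[0.6362; -0.0450]  nu=[4.6289]  x^+=[1.2228, 0.6708]  P^+=[0.3750 -0.2295; -0.2295 0.9388]
step 3: x^-=[1.3660, 0.5150]  P^-=[0.9309 -0.3897; -0.3897 1.1846]  S=[1.3268]  K=[0.6370; -0.0973]  nu=[-3.9893]  x^+=[-1.1753, 0.9032]  P^+=[0.3925 -0.3075; -0.3075 1.1720]
step 4: x^-=[-1.4058, 0.9756]  P^-=[0.9658 -0.4907; -0.4907 1.4101]  S=[1.3281]  K=[0.6459; -0.1359]  nu=[0.0912]  x^+=[-1.3469, 0.9632]  P^+=[0.4117 -0.3741; -0.3741 1.3856]
step 5: x^-=[-1.6067, 1.0497]  P^-=[1.0011 -0.5783; -0.5783 1.6157]  S=[1.3349]  K=[0.6547; -0.1670]  nu=[-0.0842]  x^+=[-1.6619, 1.0638]  P^+=[0.4290 -0.4324; -0.4324 1.5785]

P_post[1,0] = -0.4324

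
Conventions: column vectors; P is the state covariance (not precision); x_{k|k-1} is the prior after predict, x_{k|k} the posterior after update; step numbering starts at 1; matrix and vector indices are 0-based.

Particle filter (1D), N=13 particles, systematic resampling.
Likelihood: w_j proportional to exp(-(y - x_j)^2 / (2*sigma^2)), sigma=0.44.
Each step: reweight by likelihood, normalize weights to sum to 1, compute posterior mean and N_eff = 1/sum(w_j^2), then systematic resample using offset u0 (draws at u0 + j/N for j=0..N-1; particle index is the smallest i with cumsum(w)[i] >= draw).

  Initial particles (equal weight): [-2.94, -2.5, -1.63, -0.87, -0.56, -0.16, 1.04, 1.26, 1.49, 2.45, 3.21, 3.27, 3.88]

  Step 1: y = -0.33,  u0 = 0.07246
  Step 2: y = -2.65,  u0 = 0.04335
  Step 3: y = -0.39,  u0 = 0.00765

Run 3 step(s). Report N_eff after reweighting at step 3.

N_eff = 12.6229

step 1: w=[0.0000, 0.0000, 0.0055, 0.2053, 0.3803, 0.4047, 0.0034, 0.0006, 0.0001, 0.0000, 0.0000, 0.0000, 0.0000]  mean=-0.4609  Neff=2.8523  idx=[3, 3, 4, 4, 4, 4, 4, 5, 5, 5, 5, 5, 5]
step 2: w=[0.4488, 0.4488, 0.0203, 0.0203, 0.0203, 0.0203, 0.0203, 0.0002, 0.0002, 0.0002, 0.0002, 0.0002, 0.0002]  mean=-0.8378  Neff=2.4694  idx=[0, 0, 0, 0, 0, 0, 1, 1, 1, 1, 1, 1, 5]
step 3: w=[0.0731, 0.0731, 0.0731, 0.0731, 0.0731, 0.0731, 0.0731, 0.0731, 0.0731, 0.0731, 0.0731, 0.0731, 0.1230]  mean=-0.8319  Neff=12.6229  idx=[0, 1, 2, 3, 4, 5, 6, 7, 8, 9, 10, 11, 12]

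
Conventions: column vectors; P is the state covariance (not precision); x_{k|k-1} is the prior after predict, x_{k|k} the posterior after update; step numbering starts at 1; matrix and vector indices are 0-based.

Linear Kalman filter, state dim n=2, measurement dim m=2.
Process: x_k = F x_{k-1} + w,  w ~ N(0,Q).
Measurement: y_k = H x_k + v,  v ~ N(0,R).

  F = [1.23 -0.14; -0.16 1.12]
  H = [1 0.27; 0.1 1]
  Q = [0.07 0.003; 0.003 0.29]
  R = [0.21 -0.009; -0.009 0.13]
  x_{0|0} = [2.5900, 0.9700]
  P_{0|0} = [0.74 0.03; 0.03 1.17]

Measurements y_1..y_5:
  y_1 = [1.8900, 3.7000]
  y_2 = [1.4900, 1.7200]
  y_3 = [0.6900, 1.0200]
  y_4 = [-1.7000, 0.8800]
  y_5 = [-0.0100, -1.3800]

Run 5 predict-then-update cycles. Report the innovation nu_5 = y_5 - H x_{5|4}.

innov = [0.7367, -2.4570]

step 1: x^-=[3.0499, 0.6720]  P^-=[1.2021 -0.2841; -0.2841 1.7658]  S=[1.3875 0.2962; 0.2962 1.8510]  K=[0.8594 -0.2261; -0.0637 0.9488]  nu=[-1.3413, 2.7230]  x^+=[1.2815, 3.3411]  P^+=[0.1979 -0.0569; -0.0569 0.1296]
step 2: x^-=[1.1086, 3.5370]  P^-=[0.3915 -0.1359; -0.1359 0.4780]  S=[0.5630 0.0196; 0.0196 0.5848]  K=[0.6368 -0.1869; -0.0399 0.7956]  nu=[-0.5735, -1.9278]  x^+=[1.1036, 2.0261]  P^+=[0.1475 -0.0448; -0.0448 0.1083]
step 3: x^-=[1.0738, 2.0927]  P^-=[0.3107 -0.1057; -0.1057 0.4456]  S=[0.4961 0.0338; 0.0338 0.5576]  K=[0.5803 -0.1690; -0.0238 0.7817]  nu=[-0.9488, -1.1801]  x^+=[0.7227, 1.1929]  P^+=[0.1343 -0.0406; -0.0406 0.1059]
step 4: x^-=[0.7219, 1.2204]  P^-=[0.2893 -0.0969; -0.0969 0.4408]  S=[0.4791 0.0394; 0.0394 0.5543]  K=[0.5626 -0.1627; -0.0180 0.7790]  nu=[-2.7514, -0.4126]  x^+=[-0.7590, 0.9484]  P^+=[0.1302 -0.0392; -0.0392 0.1054]
step 5: x^-=[-1.0663, 1.1836]  P^-=[0.2826 -0.0941; -0.0941 0.4396]  S=[0.4738 0.0413; 0.0413 0.5536]  K=[0.5568 -0.1605; -0.0159 0.7782]  nu=[0.7367, -2.4570]  x^+=[-0.2619, -0.7402]  P^+=[0.1288 -0.0388; -0.0388 0.1052]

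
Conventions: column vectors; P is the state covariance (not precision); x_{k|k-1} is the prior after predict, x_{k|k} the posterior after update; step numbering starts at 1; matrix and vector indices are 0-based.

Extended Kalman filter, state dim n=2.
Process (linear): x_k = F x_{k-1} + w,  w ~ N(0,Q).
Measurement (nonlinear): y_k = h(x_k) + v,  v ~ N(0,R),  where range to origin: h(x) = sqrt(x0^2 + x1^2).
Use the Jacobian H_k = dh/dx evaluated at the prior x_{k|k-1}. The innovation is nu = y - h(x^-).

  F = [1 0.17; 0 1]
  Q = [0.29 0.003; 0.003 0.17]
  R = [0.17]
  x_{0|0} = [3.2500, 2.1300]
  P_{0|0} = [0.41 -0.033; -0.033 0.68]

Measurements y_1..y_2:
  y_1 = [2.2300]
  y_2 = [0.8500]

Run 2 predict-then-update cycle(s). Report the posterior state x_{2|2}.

x_post = [1.2644, 0.5610]

step 1: x^-=[3.6121, 2.1300]  P^-=[0.7084 0.0856; 0.0856 0.8500]  H_jac=[0.8614 0.5079]  S=[0.9899]  K=[0.6604; 0.5107]  nu=[-1.9633]  x^+=[2.3155, 1.1274]  P^+=[0.2767 -0.2482; -0.2482 0.5919]
step 2: x^-=[2.5071, 1.1274]  P^-=[0.4994 -0.1446; -0.1446 0.7619]  H_jac=[0.9120 0.4101]  S=[0.6054]  K=[0.6544; 0.2983]  nu=[-1.8990]  x^+=[1.2644, 0.5610]  P^+=[0.2401 -0.2628; -0.2628 0.7080]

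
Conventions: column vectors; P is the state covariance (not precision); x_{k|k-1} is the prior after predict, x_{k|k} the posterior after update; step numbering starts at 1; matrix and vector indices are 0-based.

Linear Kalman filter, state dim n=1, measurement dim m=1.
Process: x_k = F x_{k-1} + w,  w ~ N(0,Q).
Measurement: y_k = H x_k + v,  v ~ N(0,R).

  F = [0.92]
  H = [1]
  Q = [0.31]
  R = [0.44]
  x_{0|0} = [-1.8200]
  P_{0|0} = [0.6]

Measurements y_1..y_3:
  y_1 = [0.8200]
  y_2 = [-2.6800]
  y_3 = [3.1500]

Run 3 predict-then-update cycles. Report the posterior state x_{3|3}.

x_post = [1.0623]

step 1: x^-=[-1.6744]  P^-=[0.8178]  S=[1.2578]  K=[0.6502]  nu=[2.4944]  x^+=[-0.0526]  P^+=[0.2861]
step 2: x^-=[-0.0484]  P^-=[0.5521]  S=[0.9921]  K=[0.5565]  nu=[-2.6316]  x^+=[-1.5129]  P^+=[0.2449]
step 3: x^-=[-1.3919]  P^-=[0.5173]  S=[0.9573]  K=[0.5404]  nu=[4.5419]  x^+=[1.0623]  P^+=[0.2378]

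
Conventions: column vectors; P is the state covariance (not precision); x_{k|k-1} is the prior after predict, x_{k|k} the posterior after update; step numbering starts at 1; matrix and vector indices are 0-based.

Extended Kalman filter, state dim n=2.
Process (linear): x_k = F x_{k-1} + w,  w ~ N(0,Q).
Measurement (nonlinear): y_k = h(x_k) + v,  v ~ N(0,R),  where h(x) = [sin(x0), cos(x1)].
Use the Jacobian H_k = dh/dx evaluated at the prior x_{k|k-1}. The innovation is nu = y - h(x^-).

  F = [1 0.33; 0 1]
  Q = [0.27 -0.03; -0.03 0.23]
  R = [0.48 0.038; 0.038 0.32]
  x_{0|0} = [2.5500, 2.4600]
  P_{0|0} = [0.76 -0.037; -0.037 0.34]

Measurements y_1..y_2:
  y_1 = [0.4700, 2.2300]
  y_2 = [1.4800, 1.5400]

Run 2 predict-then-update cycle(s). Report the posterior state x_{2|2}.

x_post = [2.2837, 0.0300]

step 1: x^-=[3.3618, 2.4600]  P^-=[1.0426 0.0452; 0.0452 0.5700]  H_jac=[-0.9759 0.0000; 0.0000 -0.6300]  S=[1.4729 0.0658; 0.0658 0.5463]  K=[-0.6922 0.0312; -0.0006 -0.6573]  nu=[0.6884, 3.0066]  x^+=[2.9792, 0.4832]  P^+=[0.3393 0.0259; 0.0259 0.3339]
step 2: x^-=[3.1387, 0.4832]  P^-=[0.6627 0.1061; 0.1061 0.5639]  H_jac=[-1.0000 0.0000; 0.0000 -0.4646]  S=[1.1427 0.0873; 0.0873 0.4417]  K=[-0.5802 0.0031; -0.0482 -0.5836]  nu=[1.4771, 0.6545]  x^+=[2.2837, 0.0300]  P^+=[0.2784 0.0453; 0.0453 0.4059]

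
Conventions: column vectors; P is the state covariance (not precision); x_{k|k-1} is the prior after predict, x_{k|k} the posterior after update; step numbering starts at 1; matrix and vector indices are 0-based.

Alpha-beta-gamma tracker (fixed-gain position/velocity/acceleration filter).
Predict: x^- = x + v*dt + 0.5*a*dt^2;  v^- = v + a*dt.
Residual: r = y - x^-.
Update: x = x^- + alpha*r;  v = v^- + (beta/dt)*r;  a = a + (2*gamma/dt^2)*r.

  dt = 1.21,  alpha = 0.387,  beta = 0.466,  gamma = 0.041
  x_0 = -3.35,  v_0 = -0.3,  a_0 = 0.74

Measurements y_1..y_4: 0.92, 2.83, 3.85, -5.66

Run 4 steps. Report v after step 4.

v_post = -1.8212

step 1: x_pred=-3.1713  r=4.0913  x^+=-1.5880  v^+=2.1711  a^+=0.9691
step 2: x_pred=1.7485  r=1.0815  x^+=2.1670  v^+=3.7602  a^+=1.0297
step 3: x_pred=7.4707  r=-3.6207  x^+=6.0695  v^+=3.6118  a^+=0.8269
step 4: x_pred=11.0451  r=-16.7051  x^+=4.5802  v^+=-1.8212  a^+=-0.1087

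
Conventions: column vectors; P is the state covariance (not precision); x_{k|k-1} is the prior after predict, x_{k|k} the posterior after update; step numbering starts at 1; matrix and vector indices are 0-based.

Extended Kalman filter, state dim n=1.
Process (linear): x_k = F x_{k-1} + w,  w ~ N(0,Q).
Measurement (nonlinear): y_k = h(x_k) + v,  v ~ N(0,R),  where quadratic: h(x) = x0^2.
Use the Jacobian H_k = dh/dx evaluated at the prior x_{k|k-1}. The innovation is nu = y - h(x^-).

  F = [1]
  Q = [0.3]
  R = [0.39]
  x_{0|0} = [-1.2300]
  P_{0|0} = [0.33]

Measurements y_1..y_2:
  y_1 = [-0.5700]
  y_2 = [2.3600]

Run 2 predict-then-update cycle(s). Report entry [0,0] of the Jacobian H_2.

step 1: x^-=[-1.2300]  P^-=[0.6300]  H_jac=[-2.4600]  S=[4.2025]  K=[-0.3688]  nu=[-2.0829]  x^+=[-0.4619]  P^+=[0.0585]
step 2: x^-=[-0.4619]  P^-=[0.3585]  H_jac=[-0.9237]  S=[0.6959]  K=[-0.4758]  nu=[2.1467]  x^+=[-1.4834]  P^+=[0.2009]

H_jac[0,0] = -0.9237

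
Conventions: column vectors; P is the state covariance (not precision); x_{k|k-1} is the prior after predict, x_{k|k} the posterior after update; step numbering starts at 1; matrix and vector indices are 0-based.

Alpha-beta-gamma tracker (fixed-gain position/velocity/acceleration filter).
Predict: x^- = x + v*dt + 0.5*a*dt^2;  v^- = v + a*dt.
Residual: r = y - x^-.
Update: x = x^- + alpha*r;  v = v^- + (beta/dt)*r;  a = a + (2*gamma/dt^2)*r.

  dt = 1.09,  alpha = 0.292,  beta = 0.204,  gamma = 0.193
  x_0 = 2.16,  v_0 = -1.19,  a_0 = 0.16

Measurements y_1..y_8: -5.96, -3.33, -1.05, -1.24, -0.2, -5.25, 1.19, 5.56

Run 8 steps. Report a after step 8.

a_post = -7.0616

step 1: x_pred=0.9579  r=-6.9179  x^+=-1.0621  v^+=-2.3103  a^+=-2.0876
step 2: x_pred=-4.8205  r=1.4905  x^+=-4.3853  v^+=-4.3068  a^+=-1.6033
step 3: x_pred=-10.0322  r=8.9822  x^+=-7.4094  v^+=-4.3734  a^+=1.3149
step 4: x_pred=-11.3953  r=10.1553  x^+=-8.4299  v^+=-1.0396  a^+=4.6142
step 5: x_pred=-6.8220  r=6.6220  x^+=-4.8884  v^+=5.2293  a^+=6.7656
step 6: x_pred=4.8306  r=-10.0806  x^+=1.8871  v^+=10.7171  a^+=3.4905
step 7: x_pred=15.6423  r=-14.4523  x^+=11.4222  v^+=11.8169  a^+=-1.2049
step 8: x_pred=23.5869  r=-18.0269  x^+=18.3231  v^+=7.1298  a^+=-7.0616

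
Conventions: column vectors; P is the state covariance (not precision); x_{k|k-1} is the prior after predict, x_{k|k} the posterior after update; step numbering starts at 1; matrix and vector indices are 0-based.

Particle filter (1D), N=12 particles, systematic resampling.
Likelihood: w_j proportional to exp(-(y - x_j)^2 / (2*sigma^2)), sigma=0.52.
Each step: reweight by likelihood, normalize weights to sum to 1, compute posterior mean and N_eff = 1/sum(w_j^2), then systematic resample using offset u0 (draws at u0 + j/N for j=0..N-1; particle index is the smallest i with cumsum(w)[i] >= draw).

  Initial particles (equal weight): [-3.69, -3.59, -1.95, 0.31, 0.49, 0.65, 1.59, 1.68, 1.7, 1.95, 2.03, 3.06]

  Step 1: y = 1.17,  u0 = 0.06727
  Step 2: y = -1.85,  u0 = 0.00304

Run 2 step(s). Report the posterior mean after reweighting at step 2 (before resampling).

step 1: w=[0.0000, 0.0000, 0.0000, 0.0670, 0.1119, 0.1595, 0.1898, 0.1626, 0.1565, 0.0854, 0.0670, 0.0004]  mean=1.3238  Neff=7.0832  idx=[4, 4, 5, 5, 6, 6, 7, 7, 8, 8, 9, 10]
step 2: w=[0.4036, 0.4036, 0.0964, 0.0964, 0.0000, 0.0000, 0.0000, 0.0000, 0.0000, 0.0000, 0.0000, 0.0000]  mean=0.5209  Neff=2.9039  idx=[0, 0, 0, 0, 0, 1, 1, 1, 1, 1, 2, 3]

post_mean = 0.5209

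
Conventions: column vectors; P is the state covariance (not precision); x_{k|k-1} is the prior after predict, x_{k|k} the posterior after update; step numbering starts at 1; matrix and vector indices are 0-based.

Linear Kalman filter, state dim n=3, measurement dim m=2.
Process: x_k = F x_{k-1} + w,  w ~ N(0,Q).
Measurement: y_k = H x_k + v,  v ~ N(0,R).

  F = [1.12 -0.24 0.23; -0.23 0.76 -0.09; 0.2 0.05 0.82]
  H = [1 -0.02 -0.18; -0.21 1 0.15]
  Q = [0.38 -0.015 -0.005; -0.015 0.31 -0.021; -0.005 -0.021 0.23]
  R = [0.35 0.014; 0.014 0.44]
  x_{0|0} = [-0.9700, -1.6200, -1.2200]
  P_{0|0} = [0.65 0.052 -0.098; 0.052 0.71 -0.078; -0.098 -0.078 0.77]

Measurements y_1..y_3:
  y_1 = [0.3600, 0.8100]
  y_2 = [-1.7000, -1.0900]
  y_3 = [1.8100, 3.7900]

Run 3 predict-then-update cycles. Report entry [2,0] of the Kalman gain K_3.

K[2,0] = 0.2022

step 1: x^-=[-0.9782, -0.8983, -1.2754]  P^-=[1.2072 -0.2810 0.1977; -0.2810 0.7492 -0.1015; 0.1977 -0.1015 0.7380]  S=[1.5207 -0.5009; -0.5009 1.3341]  K=[0.7411 -0.1002; 0.0150 0.6000; 0.0411 -0.0088]  nu=[1.0907, 1.6942]  x^+=[-0.3396, 0.1346, -1.2454]  P^+=[0.2842 0.0042 0.1449; 0.0042 0.2776 -0.0831; 0.1449 -0.0831 0.7350]
step 2: x^-=[-0.6991, 0.2925, -1.0825]  P^-=[0.8728 -0.1888 0.3491; -0.1888 0.5072 -0.1585; 0.3491 -0.1585 0.7771]  S=[1.1290 -0.2954; -0.2954 1.0129]  K=[0.6910 -0.1141; -0.0171 0.5114; 0.1714 -0.0638]  nu=[-1.1899, -1.3669]  x^+=[-1.3653, -0.3862, -1.1993]  P^+=[0.2741 -0.0114 0.1892; -0.0114 0.2368 -0.0959; 0.1892 -0.0959 0.7333]
step 3: x^-=[-1.7123, 0.1284, -1.2758]  P^-=[0.8904 -0.2022 0.3920; -0.2022 0.4921 -0.1788; 0.3920 -0.1788 0.7886]  S=[1.1318 -0.3008; -0.3008 0.9957]  K=[0.6956 -0.1216; -0.0254 0.5023; 0.2022 -0.0823]  nu=[3.2952, 3.4934]  x^+=[0.1549, 1.7993, -0.8970]  P^+=[0.2771 -0.0153 0.1982; -0.0153 0.2325 -0.1006; 0.1982 -0.1006 0.7255]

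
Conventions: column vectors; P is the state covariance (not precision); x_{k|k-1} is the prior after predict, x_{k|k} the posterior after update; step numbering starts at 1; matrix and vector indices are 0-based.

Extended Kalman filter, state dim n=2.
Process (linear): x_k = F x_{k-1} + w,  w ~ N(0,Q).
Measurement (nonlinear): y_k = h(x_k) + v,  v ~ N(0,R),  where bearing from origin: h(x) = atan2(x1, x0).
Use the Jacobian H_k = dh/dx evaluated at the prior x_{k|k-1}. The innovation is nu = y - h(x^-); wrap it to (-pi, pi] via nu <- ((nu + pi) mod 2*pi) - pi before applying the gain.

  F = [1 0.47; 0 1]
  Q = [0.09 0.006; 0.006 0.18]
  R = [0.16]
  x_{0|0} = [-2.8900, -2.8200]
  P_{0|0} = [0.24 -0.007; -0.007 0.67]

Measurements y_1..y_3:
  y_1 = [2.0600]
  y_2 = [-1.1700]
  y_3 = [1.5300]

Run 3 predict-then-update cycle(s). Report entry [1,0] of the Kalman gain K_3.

K[1,0] = -0.4377

step 1: x^-=[-4.2154, -2.8200]  P^-=[0.4714 0.3139; 0.3139 0.8500]  H_jac=[0.1096 -0.1639]  S=[0.1772]  K=[0.0014; -0.5919]  nu=[-1.6712]  x^+=[-4.2177, -1.8309]  P^+=[0.4714 0.3140; 0.3140 0.7879]
step 2: x^-=[-5.0782, -1.8309]  P^-=[1.0307 0.6904; 0.6904 0.9679]  H_jac=[0.0628 -0.1743]  S=[0.1783]  K=[-0.3115; -0.7026]  nu=[1.6256]  x^+=[-5.5845, -2.9730]  P^+=[1.0134 0.6513; 0.6513 0.8799]
step 3: x^-=[-6.9818, -2.9730]  P^-=[1.9100 1.0709; 1.0709 1.0599]  H_jac=[0.0516 -0.1212]  S=[0.1673]  K=[-0.1867; -0.4377]  nu=[-2.0142]  x^+=[-6.6058, -2.0913]  P^+=[1.9042 1.0572; 1.0572 1.0278]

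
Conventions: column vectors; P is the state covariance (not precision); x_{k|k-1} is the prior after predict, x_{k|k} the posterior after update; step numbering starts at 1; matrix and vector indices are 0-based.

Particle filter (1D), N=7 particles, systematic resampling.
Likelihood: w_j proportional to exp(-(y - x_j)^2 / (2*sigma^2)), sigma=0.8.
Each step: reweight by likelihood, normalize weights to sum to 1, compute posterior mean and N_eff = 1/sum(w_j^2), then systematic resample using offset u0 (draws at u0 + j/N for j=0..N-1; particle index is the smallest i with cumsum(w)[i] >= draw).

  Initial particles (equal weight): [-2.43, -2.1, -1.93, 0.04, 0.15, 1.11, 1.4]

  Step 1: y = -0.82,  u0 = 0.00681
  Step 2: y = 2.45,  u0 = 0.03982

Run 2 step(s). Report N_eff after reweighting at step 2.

N_eff = 3.8467

step 1: w=[0.0692, 0.1457, 0.2001, 0.2940, 0.2513, 0.0285, 0.0111]  mean=-0.7636  Neff=4.6168  idx=[0, 1, 2, 3, 3, 4, 4]
step 2: w=[0.0000, 0.0000, 0.0000, 0.2001, 0.2001, 0.2999, 0.2999]  mean=0.1060  Neff=3.8467  idx=[3, 3, 4, 5, 5, 6, 6]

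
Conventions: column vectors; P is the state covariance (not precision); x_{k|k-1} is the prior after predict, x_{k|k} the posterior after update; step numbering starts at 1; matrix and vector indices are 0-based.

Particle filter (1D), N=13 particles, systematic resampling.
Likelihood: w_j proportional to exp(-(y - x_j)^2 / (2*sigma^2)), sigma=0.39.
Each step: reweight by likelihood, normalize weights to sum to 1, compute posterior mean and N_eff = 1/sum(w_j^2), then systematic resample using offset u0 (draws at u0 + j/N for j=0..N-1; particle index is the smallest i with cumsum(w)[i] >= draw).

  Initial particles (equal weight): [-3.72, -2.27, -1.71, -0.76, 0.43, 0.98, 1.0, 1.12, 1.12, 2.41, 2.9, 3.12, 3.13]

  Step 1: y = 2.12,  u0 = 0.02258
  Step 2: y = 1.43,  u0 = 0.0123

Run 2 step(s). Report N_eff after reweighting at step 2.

N_eff = 2.9962

step 1: w=[0.0000, 0.0000, 0.0000, 0.0000, 0.0001, 0.0130, 0.0151, 0.0349, 0.0349, 0.7082, 0.1264, 0.0349, 0.0326]  mean=2.3901  Neff=1.9137  idx=[6, 9, 9, 9, 9, 9, 9, 9, 9, 9, 9, 10, 11]
step 2: w=[0.5608, 0.0438, 0.0438, 0.0438, 0.0438, 0.0438, 0.0438, 0.0438, 0.0438, 0.0438, 0.0438, 0.0008, 0.0001]  mean=1.6197  Neff=2.9962  idx=[0, 0, 0, 0, 0, 0, 0, 0, 2, 4, 6, 7, 9]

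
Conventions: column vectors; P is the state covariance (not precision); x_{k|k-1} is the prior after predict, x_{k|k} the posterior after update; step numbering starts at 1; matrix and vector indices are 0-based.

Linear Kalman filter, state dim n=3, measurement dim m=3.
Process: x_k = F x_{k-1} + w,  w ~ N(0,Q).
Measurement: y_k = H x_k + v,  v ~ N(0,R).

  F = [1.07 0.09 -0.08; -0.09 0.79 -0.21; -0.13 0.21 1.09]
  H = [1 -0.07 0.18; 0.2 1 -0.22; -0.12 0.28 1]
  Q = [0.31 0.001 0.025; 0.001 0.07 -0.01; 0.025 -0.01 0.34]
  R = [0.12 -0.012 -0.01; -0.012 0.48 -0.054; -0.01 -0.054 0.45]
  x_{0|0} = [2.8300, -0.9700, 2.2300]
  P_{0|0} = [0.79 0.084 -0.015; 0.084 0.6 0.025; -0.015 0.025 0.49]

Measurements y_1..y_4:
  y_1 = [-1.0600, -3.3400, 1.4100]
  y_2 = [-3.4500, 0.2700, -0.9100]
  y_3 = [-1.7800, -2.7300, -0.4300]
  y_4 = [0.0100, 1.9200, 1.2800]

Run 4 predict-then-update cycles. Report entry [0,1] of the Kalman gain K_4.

step 1: x^-=[2.7624, -1.4893, 1.8591]  P^-=[1.2409 0.0473 -0.1140; 0.0473 0.4517 -0.0021; -0.1140 -0.0021 0.9731]  S=[1.3470 0.2333 -0.0904; 0.2333 1.0583 -0.2022; -0.0904 -0.2022 1.4994]  K=[0.8812 0.0893 -0.1013; -0.0617 0.4765 0.1397; 0.1109 -0.1266 0.6473]  nu=[-4.2613, -1.9942, 0.2994]  x^+=[-1.2013, -2.1346, 1.8328]  P^+=[0.1144 0.0046 -0.0468; 0.0046 0.2161 -0.0222; -0.0468 -0.0222 0.2976]
step 2: x^-=[-1.6241, -1.9631, 1.7056]  P^-=[0.4539 0.0262 -0.0687; 0.0262 0.2239 -0.0563; -0.0687 -0.0563 0.7079]  S=[0.5710 0.0625 0.0001; 0.0625 0.7976 -0.2280; 0.0001 -0.2280 1.1652]  K=[0.7611 0.0821 -0.0833; -0.0349 0.3245 0.0663; 0.1238 -0.1281 0.5760]  nu=[-2.2703, 2.9331, -2.2609]  x^+=[-2.9229, -1.0820, -0.2536]  P^+=[0.0987 0.0063 -0.0395; 0.0063 0.1453 -0.0273; -0.0395 -0.0273 0.2678]
step 3: x^-=[-3.2046, -0.5385, -0.1237]  P^-=[0.4343 0.0225 -0.0567; 0.0225 0.1800 -0.0663; -0.0567 -0.0663 0.6646]  S=[0.5548 0.0556 0.0063; 0.0556 0.7526 -0.2367; 0.0063 -0.2367 1.1099]  K=[0.7543 0.0812 -0.0793; -0.0323 0.2804 0.0432; 0.1286 -0.1309 0.5595]  nu=[1.4091, -1.5778, -0.5401]  x^+=[-2.2269, -1.0498, -0.0381]  P^+=[0.0976 0.0064 -0.0377; 0.0064 0.1249 -0.0296; -0.0377 -0.0296 0.2613]
step 4: x^-=[-2.4742, -0.6209, 0.0275]  P^-=[0.4325 0.0208 -0.0544; 0.0208 0.1677 -0.0702; -0.0544 -0.0702 0.6544]  S=[0.5538 0.0537 0.0068; 0.0537 0.7407 -0.2409; 0.0068 -0.2409 1.0961]  K=[0.7538 0.0809 -0.0785; -0.0327 0.2668 0.0353; 0.1294 -0.1327 0.5551]  nu=[2.4358, 3.0418, 1.1295]  x^+=[-0.4808, 0.1509, 0.5661]  P^+=[0.0974 0.0063 -0.0373; 0.0063 0.1185 -0.0306; -0.0373 -0.0306 0.2598]

K[0,1] = 0.0809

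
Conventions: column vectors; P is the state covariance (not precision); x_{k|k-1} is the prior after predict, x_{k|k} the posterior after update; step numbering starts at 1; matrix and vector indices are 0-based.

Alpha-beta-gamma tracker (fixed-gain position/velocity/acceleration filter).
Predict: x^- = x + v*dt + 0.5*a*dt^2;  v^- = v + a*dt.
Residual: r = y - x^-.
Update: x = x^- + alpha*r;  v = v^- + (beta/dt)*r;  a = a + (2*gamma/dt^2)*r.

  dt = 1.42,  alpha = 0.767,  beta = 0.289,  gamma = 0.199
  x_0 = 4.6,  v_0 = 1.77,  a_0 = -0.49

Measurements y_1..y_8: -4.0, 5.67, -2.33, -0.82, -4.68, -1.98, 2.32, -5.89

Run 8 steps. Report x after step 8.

x_post = -2.4440

step 1: x_pred=6.6194  r=-10.6194  x^+=-1.5257  v^+=-1.0871  a^+=-2.5861
step 2: x_pred=-5.6766  r=11.3466  x^+=3.0262  v^+=-2.4500  a^+=-0.3465
step 3: x_pred=-0.8021  r=-1.5279  x^+=-1.9740  v^+=-3.2530  a^+=-0.6480
step 4: x_pred=-7.2465  r=6.4265  x^+=-2.3174  v^+=-2.8652  a^+=0.6204
step 5: x_pred=-5.7605  r=1.0805  x^+=-4.9318  v^+=-1.7643  a^+=0.8337
step 6: x_pred=-6.5965  r=4.6165  x^+=-3.0557  v^+=0.3591  a^+=1.7449
step 7: x_pred=-0.7865  r=3.1065  x^+=1.5962  v^+=3.4691  a^+=2.3581
step 8: x_pred=8.8998  r=-14.7898  x^+=-2.4440  v^+=3.8076  a^+=-0.5611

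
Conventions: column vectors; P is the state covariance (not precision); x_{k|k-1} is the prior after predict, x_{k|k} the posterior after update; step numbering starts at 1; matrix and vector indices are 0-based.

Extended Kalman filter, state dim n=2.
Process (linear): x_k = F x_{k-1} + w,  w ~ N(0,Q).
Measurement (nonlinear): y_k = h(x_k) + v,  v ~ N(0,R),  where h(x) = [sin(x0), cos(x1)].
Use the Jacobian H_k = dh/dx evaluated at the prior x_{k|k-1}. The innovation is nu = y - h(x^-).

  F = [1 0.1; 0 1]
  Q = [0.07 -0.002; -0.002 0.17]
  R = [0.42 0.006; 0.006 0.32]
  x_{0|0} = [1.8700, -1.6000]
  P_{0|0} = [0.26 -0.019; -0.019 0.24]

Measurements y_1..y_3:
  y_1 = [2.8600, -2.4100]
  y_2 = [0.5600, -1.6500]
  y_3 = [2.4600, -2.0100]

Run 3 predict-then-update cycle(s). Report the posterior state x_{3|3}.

x_post = [1.6251, -3.0824]

step 1: x^-=[1.7100, -1.6000]  P^-=[0.3286 0.0030; 0.0030 0.4100]  H_jac=[-0.1388 0.0000; 0.0000 0.9996]  S=[0.4263 0.0056; 0.0056 0.7297]  K=[-0.1070 0.0049; -0.0083 0.5617]  nu=[1.8697, -2.3808]  x^+=[1.4982, -2.9530]  P^+=[0.3237 0.0009; 0.0009 0.1798]
step 2: x^-=[1.2029, -2.9530]  P^-=[0.3957 0.0169; 0.0169 0.3498]  H_jac=[0.3597 0.0000; 0.0000 0.1875]  S=[0.4712 0.0071; 0.0071 0.3323]  K=[0.3020 0.0031; 0.0099 0.1972]  nu=[-0.3731, -0.6677]  x^+=[1.0882, -3.0883]  P^+=[0.3527 0.0149; 0.0149 0.3368]
step 3: x^-=[0.7794, -3.0883]  P^-=[0.4290 0.0466; 0.0466 0.5068]  H_jac=[0.7114 0.0000; 0.0000 0.0532]  S=[0.6371 0.0078; 0.0078 0.3214]  K=[0.4791 -0.0039; 0.0510 0.0827]  nu=[1.7572, -1.0114]  x^+=[1.6251, -3.0824]  P^+=[0.2828 0.0308; 0.0308 0.5029]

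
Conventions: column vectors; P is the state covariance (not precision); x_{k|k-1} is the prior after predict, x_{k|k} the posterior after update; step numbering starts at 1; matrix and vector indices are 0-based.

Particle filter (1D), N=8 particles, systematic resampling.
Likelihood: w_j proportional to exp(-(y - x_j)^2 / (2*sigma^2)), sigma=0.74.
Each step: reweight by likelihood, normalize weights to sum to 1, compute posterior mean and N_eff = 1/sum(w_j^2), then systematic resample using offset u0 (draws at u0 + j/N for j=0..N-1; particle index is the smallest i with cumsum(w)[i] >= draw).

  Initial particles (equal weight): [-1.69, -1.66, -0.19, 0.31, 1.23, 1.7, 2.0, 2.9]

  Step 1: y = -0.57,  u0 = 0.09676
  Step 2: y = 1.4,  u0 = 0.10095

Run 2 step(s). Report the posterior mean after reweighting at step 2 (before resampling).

post_mean = 0.7173

step 1: w=[0.1523, 0.1618, 0.4196, 0.2360, 0.0248, 0.0043, 0.0012, 0.0000]  mean=-0.4922  Neff=3.5493  idx=[0, 1, 2, 2, 2, 2, 3, 4]
step 2: w=[0.0001, 0.0001, 0.0581, 0.0581, 0.0581, 0.0581, 0.1976, 0.5696]  mean=0.7173  Neff=2.6525  idx=[3, 5, 6, 7, 7, 7, 7, 7]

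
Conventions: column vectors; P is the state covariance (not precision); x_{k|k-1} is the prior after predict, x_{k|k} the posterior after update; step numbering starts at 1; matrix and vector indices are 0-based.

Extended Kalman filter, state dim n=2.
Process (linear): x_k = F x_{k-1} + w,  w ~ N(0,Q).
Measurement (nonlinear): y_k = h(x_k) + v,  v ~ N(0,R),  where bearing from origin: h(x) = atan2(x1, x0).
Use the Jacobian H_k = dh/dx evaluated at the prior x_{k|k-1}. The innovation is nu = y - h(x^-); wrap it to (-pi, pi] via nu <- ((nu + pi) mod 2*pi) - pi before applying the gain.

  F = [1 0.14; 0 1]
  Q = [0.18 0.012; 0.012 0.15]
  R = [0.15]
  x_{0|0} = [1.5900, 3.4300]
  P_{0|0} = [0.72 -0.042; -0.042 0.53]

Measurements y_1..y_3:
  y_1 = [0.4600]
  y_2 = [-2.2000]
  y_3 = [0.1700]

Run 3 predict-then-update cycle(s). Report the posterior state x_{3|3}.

x_post = [5.2831, 1.6428]

step 1: x^-=[2.0702, 3.4300]  P^-=[0.8986 0.0442; 0.0442 0.6800]  H_jac=[-0.2137 0.1290]  S=[0.1999]  K=[-0.9321; 0.3915]  nu=[-0.5678]  x^+=[2.5994, 3.2077]  P^+=[0.7249 0.1171; 0.1171 0.6494]
step 2: x^-=[3.0485, 3.2077]  P^-=[0.9505 0.2201; 0.2201 0.7994]  H_jac=[-0.1638 0.1557]  S=[0.1837]  K=[-0.6612; 0.4813]  nu=[-3.0108]  x^+=[5.0393, 1.7586]  P^+=[0.8702 0.2785; 0.2785 0.7568]
step 3: x^-=[5.2855, 1.7586]  P^-=[1.1430 0.3965; 0.3965 0.9068]  H_jac=[-0.0567 0.1703]  S=[0.1723]  K=[0.0160; 0.7660]  nu=[-0.1512]  x^+=[5.2831, 1.6428]  P^+=[1.1430 0.3943; 0.3943 0.8057]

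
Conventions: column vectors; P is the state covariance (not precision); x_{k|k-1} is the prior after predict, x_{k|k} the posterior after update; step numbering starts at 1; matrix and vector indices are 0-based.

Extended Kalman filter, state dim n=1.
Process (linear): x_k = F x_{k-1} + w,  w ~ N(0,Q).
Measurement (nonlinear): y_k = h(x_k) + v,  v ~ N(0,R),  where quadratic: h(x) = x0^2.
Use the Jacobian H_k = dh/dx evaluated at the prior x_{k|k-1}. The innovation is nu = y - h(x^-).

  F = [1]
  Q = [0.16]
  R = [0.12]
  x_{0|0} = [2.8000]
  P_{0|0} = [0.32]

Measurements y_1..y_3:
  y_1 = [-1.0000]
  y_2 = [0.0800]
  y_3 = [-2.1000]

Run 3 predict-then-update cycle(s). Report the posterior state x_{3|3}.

step 1: x^-=[2.8000]  P^-=[0.4800]  H_jac=[5.6000]  S=[15.1728]  K=[0.1772]  nu=[-8.8400]  x^+=[1.2339]  P^+=[0.0038]
step 2: x^-=[1.2339]  P^-=[0.1638]  H_jac=[2.4678]  S=[1.1175]  K=[0.3617]  nu=[-1.4425]  x^+=[0.7121]  P^+=[0.0176]
step 3: x^-=[0.7121]  P^-=[0.1776]  H_jac=[1.4243]  S=[0.4803]  K=[0.5267]  nu=[-2.6071]  x^+=[-0.6610]  P^+=[0.0444]

x_post = [-0.6610]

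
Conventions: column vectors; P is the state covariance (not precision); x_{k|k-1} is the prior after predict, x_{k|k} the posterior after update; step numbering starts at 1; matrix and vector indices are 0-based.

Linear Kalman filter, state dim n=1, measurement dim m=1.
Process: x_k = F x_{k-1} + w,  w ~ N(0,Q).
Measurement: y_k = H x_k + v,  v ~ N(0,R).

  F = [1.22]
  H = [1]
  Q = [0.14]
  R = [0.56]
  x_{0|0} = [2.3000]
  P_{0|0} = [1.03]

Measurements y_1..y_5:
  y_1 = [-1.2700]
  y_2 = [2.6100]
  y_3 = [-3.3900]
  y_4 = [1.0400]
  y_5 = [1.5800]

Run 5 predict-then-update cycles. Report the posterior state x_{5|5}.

step 1: x^-=[2.8060]  P^-=[1.6731]  S=[2.2331]  K=[0.7492]  nu=[-4.0760]  x^+=[-0.2478]  P^+=[0.4196]
step 2: x^-=[-0.3024]  P^-=[0.7645]  S=[1.3245]  K=[0.5772]  nu=[2.9124]  x^+=[1.3786]  P^+=[0.3232]
step 3: x^-=[1.6819]  P^-=[0.6211]  S=[1.1811]  K=[0.5259]  nu=[-5.0719]  x^+=[-0.9852]  P^+=[0.2945]
step 4: x^-=[-1.2020]  P^-=[0.5783]  S=[1.1383]  K=[0.5080]  nu=[2.2420]  x^+=[-0.0629]  P^+=[0.2845]
step 5: x^-=[-0.0768]  P^-=[0.5635]  S=[1.1235]  K=[0.5015]  nu=[1.6568]  x^+=[0.7542]  P^+=[0.2809]

x_post = [0.7542]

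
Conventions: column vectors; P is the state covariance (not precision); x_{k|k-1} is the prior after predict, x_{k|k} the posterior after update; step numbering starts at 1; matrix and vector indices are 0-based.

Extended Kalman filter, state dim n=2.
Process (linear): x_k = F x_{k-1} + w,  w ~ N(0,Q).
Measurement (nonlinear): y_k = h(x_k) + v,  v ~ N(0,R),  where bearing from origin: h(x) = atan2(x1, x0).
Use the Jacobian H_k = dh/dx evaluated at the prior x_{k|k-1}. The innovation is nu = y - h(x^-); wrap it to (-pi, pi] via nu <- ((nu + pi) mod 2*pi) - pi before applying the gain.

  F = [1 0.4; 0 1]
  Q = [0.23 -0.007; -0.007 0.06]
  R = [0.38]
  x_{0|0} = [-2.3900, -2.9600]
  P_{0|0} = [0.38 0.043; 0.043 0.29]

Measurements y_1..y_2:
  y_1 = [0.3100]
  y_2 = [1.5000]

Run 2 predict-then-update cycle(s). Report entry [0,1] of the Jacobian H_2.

H_jac[0,1] = -0.1483

step 1: x^-=[-3.5740, -2.9600]  P^-=[0.6908 0.1520; 0.1520 0.3500]  H_jac=[0.1375 -0.1660]  S=[0.3958]  K=[0.1762; -0.0940]  nu=[2.7599]  x^+=[-3.0878, -3.2194]  P^+=[0.6785 0.1586; 0.1586 0.3465]
step 2: x^-=[-4.3755, -3.2194]  P^-=[1.0908 0.2902; 0.2902 0.4065]  H_jac=[0.1091 -0.1483]  S=[0.3925]  K=[0.1936; -0.0729]  nu=[-2.2759]  x^+=[-4.8160, -3.0534]  P^+=[1.0761 0.2957; 0.2957 0.4044]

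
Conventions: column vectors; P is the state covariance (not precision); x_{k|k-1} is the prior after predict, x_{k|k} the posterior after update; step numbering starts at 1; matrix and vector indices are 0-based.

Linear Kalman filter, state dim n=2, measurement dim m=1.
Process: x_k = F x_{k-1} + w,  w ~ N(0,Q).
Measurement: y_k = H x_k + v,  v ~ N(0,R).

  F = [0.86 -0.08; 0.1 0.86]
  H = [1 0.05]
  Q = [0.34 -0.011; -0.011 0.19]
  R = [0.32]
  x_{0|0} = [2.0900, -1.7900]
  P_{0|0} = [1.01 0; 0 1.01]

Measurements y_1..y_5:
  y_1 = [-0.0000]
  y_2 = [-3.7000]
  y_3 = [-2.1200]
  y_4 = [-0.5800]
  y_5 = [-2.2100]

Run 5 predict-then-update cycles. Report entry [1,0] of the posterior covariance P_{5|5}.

P_post[1,0] = -0.0601

step 1: x^-=[1.9406, -1.3304]  P^-=[1.0935 0.0064; 0.0064 0.9471]  S=[1.4165]  K=[0.7722; 0.0379]  nu=[-1.8741]  x^+=[0.4935, -1.4015]  P^+=[0.2489 -0.0351; -0.0351 0.9451]
step 2: x^-=[0.5365, -1.1559]  P^-=[0.5349 -0.0803; -0.0803 0.8854]  S=[0.8491]  K=[0.6253; -0.0424]  nu=[-4.1787]  x^+=[-2.0763, -0.9786]  P^+=[0.2030 -0.0578; -0.0578 0.8839]
step 3: x^-=[-1.7073, -1.0492]  P^-=[0.5037 -0.0966; -0.0966 0.8358]  S=[0.8162]  K=[0.6113; -0.0672]  nu=[-0.3602]  x^+=[-1.9275, -1.0250]  P^+=[0.1988 -0.0631; -0.0631 0.8321]
step 4: x^-=[-1.5757, -1.0743]  P^-=[0.5010 -0.0973; -0.0973 0.7966]  S=[0.8133]  K=[0.6101; -0.0707]  nu=[1.0494]  x^+=[-0.9355, -1.1484]  P^+=[0.1983 -0.0622; -0.0622 0.7925]
step 5: x^-=[-0.7126, -1.0812]  P^-=[0.5003 -0.0940; -0.0940 0.7674]  S=[0.8128]  K=[0.6097; -0.0684]  nu=[-1.4433]  x^+=[-1.5927, -0.9824]  P^+=[0.1981 -0.0601; -0.0601 0.7636]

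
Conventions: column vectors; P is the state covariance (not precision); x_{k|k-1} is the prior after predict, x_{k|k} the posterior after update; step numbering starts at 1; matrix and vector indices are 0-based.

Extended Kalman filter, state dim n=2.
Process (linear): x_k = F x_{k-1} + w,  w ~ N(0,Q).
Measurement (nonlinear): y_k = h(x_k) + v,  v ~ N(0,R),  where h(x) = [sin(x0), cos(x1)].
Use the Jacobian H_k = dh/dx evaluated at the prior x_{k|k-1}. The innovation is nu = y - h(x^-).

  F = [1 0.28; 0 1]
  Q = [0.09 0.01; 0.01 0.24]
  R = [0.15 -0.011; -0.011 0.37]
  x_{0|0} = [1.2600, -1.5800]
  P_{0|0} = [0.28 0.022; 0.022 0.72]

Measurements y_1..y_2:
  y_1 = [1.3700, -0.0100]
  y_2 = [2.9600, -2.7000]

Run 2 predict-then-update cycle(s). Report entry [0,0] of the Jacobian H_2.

H_jac[0,0] = 0.6051

step 1: x^-=[0.8176, -1.5800]  P^-=[0.4388 0.2336; 0.2336 0.9600]  H_jac=[0.6840 0.0000; 0.0000 1.0000]  S=[0.3553 0.1488; 0.1488 1.3299]  K=[0.8091 0.0851; 0.1547 0.7045]  nu=[0.6405, -0.0008]  x^+=[1.3357, -1.4815]  P^+=[0.1761 0.0226; 0.0226 0.2590]
step 2: x^-=[0.9209, -1.4815]  P^-=[0.2990 0.1051; 0.1051 0.4990]  H_jac=[0.6051 0.0000; 0.0000 0.9960]  S=[0.2595 0.0523; 0.0523 0.8650]  K=[0.6812 0.0798; 0.1308 0.5666]  nu=[2.1638, -2.7892]  x^+=[2.1723, -2.7789]  P^+=[0.1674 0.0221; 0.0221 0.2090]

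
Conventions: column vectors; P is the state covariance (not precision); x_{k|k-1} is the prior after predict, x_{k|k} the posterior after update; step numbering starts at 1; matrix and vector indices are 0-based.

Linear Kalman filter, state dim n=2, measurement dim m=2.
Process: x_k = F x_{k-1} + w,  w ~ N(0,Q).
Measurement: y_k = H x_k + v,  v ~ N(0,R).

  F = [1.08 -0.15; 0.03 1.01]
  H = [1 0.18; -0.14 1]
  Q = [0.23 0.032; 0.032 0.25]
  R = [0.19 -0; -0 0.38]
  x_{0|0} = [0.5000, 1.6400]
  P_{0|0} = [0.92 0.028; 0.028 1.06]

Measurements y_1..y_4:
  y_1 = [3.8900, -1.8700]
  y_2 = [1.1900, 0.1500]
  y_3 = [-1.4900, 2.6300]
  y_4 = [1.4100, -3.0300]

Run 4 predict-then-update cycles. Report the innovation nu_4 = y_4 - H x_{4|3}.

innov = [1.9496, -4.3705]

step 1: x^-=[0.2940, 1.6714]  P^-=[1.3179 -0.0684; -0.0684 1.3338]  S=[1.5265 -0.0111; -0.0111 1.7588]  K=[0.8543 -0.1384; 0.1180 0.7646]  nu=[3.2951, -3.5002]  x^+=[3.5934, -0.6158]  P^+=[0.1676 -0.0291; -0.0291 0.2865]
step 2: x^-=[3.9733, -0.5142]  P^-=[0.4413 -0.0376; -0.0376 0.5406]  S=[0.6353 -0.0011; -0.0011 0.9398]  K=[0.6838 -0.1049; 0.0950 0.5810]  nu=[-2.6907, 1.2204]  x^+=[2.0052, -0.0608]  P^+=[0.1337 -0.0212; -0.0212 0.2178]
step 3: x^-=[2.1747, -0.0012]  P^-=[0.3977 -0.0196; -0.0196 0.4710]  S=[0.5959 0.0100; 0.0100 0.8643]  K=[0.6631 -0.0948; 0.1002 0.5470]  nu=[-3.6645, 2.9357]  x^+=[-0.5334, 1.2375]  P^+=[0.1292 -0.0179; -0.0179 0.2053]
step 4: x^-=[-0.7617, 1.2339]  P^-=[0.3911 -0.0144; -0.0144 0.4585]  S=[0.5908 0.0137; 0.0137 0.8502]  K=[0.6598 -0.0920; 0.1028 0.5400]  nu=[1.9496, -4.3705]  x^+=[0.9267, -0.9259]  P^+=[0.1284 -0.0170; -0.0170 0.2028]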